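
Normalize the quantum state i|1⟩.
i|1⟩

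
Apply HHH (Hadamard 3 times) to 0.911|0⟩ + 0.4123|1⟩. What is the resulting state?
0.9357|0⟩ + 0.3526|1⟩

H² = I, so H^3 = H: a single Hadamard. With (a, b) = (0.911, 0.4123), H gives ((a + b)/√2, (a − b)/√2) = (0.9357, 0.3526).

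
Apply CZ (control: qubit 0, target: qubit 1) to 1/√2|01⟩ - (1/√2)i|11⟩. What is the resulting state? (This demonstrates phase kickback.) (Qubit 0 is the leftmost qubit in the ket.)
1/√2|01⟩ + (1/√2)i|11⟩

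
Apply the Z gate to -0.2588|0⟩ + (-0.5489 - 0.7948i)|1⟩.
-0.2588|0⟩ + (0.5489 + 0.7948i)|1⟩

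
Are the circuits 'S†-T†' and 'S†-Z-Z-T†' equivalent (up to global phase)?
Yes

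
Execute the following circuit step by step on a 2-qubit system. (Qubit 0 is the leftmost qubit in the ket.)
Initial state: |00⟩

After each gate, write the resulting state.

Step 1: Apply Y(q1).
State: i|01⟩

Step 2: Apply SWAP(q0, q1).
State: i|10⟩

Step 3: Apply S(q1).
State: i|10⟩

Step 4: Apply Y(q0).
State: |00⟩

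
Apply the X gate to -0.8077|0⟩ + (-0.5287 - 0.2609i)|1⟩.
(-0.5287 - 0.2609i)|0⟩ - 0.8077|1⟩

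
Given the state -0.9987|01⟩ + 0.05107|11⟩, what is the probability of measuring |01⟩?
0.9974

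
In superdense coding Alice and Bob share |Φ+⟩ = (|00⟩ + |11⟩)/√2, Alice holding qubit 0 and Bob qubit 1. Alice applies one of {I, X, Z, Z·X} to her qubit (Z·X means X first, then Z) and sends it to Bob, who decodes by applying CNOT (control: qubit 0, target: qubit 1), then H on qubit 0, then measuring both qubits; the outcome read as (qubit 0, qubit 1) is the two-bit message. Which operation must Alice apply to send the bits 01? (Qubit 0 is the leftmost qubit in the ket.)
X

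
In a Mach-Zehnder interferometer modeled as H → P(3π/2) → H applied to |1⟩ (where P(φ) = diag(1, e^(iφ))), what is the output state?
(1/2 + (1/2)i)|0⟩ + (1/2 - (1/2)i)|1⟩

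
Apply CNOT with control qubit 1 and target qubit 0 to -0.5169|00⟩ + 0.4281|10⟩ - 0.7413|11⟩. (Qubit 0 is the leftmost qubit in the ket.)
-0.5169|00⟩ - 0.7413|01⟩ + 0.4281|10⟩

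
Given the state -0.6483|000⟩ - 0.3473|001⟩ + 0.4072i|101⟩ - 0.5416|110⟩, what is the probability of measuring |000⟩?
0.4203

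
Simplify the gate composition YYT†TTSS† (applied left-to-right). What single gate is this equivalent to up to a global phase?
T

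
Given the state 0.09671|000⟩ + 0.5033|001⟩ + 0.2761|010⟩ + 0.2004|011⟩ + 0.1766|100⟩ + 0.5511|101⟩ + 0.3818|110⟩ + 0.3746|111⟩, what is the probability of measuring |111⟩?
0.1403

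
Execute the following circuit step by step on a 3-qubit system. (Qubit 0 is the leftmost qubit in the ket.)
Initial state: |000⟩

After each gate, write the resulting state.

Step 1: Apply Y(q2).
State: i|001⟩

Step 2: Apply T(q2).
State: (-1/√2 + (1/√2)i)|001⟩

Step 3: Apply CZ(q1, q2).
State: (-1/√2 + (1/√2)i)|001⟩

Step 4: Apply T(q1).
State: (-1/√2 + (1/√2)i)|001⟩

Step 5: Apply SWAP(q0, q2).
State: (-1/√2 + (1/√2)i)|100⟩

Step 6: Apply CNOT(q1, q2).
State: (-1/√2 + (1/√2)i)|100⟩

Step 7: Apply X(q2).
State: (-1/√2 + (1/√2)i)|101⟩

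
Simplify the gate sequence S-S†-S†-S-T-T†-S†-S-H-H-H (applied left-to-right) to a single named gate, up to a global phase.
H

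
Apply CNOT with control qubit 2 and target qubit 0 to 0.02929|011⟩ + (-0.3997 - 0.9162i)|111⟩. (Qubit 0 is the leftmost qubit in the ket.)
(-0.3997 - 0.9162i)|011⟩ + 0.02929|111⟩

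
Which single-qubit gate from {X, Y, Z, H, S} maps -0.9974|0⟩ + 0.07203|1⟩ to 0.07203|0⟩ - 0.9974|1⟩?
X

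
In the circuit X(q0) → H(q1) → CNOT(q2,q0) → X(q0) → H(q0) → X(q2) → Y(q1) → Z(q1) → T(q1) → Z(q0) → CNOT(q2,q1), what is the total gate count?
11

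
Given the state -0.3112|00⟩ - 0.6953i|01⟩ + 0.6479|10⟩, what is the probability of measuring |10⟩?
0.4198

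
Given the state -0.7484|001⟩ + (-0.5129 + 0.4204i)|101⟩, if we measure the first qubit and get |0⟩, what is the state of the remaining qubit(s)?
-|01⟩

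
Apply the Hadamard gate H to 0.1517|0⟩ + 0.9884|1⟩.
0.8062|0⟩ - 0.5916|1⟩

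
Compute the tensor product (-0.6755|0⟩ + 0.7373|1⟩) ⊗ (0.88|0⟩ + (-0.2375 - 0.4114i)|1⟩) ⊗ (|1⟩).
-0.5944|001⟩ + (0.1604 + 0.2779i)|011⟩ + 0.6488|101⟩ + (-0.1751 - 0.3033i)|111⟩

amp(|b₁b₂…⟩) = product of the factor amplitudes for bits b₁, b₂, …; only kets whose every factor amplitude is nonzero survive.
|001⟩: (-0.6755)(0.88)(1) = -0.5944
|011⟩: (-0.6755)(-0.2375 - 0.4114i)(1) = (0.1604 + 0.2779i)
|101⟩: (0.7373)(0.88)(1) = 0.6488
|111⟩: (0.7373)(-0.2375 - 0.4114i)(1) = (-0.1751 - 0.3033i)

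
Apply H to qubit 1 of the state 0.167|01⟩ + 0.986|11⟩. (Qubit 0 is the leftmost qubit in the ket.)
0.1181|00⟩ - 0.1181|01⟩ + 0.6972|10⟩ - 0.6972|11⟩

H on qubit 1 mixes each pair of kets that differ only in qubit 1: amplitudes (a, b) of (|…0…⟩, |…1…⟩) become ((a + b)/√2, (a − b)/√2). Kets absent from the input have amplitude 0.
(|00⟩, |01⟩): (a, b) = (0, 0.167) → (0.1181, -0.1181)
(|10⟩, |11⟩): (a, b) = (0, 0.986) → (0.6972, -0.6972)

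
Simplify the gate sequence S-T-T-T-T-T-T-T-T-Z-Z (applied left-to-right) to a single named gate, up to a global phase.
S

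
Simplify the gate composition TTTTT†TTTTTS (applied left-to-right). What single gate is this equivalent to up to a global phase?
S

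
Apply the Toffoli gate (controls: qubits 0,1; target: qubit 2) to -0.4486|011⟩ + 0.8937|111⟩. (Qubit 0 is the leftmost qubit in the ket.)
-0.4486|011⟩ + 0.8937|110⟩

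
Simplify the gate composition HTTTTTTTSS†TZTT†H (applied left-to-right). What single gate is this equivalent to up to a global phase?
X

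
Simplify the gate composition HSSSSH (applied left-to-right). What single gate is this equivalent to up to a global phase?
I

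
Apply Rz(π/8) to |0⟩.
(0.9808 - 0.1951i)|0⟩

Rz(π/8) = [[e^(−iθ/2), 0], [0, e^(iθ/2)]] with e^(±iθ/2) = cos(θ/2) ± i·sin(θ/2); θ = π/8, cos(θ/2) ≈ 0.980785, sin(θ/2) ≈ 0.19509.
With a = amp(|0⟩) = 1 and b = amp(|1⟩) = 0:
new amp(|0⟩) = (0.980785 - 0.19509i)·a = (0.9808 - 0.1951i)
new amp(|1⟩) = (0.980785 + 0.19509i)·b = 0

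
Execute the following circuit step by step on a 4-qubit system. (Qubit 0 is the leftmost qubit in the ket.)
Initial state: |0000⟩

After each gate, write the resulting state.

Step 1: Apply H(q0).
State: 1/√2|0000⟩ + 1/√2|1000⟩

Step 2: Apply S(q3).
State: 1/√2|0000⟩ + 1/√2|1000⟩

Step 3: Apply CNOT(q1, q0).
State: 1/√2|0000⟩ + 1/√2|1000⟩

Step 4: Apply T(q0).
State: 1/√2|0000⟩ + (1/2 + (1/2)i)|1000⟩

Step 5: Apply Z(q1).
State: 1/√2|0000⟩ + (1/2 + (1/2)i)|1000⟩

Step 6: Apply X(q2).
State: 1/√2|0010⟩ + (1/2 + (1/2)i)|1010⟩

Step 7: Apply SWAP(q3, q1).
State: 1/√2|0010⟩ + (1/2 + (1/2)i)|1010⟩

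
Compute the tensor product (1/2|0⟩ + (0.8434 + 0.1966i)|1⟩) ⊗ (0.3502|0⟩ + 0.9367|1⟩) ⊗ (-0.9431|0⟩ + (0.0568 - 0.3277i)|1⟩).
-0.1651|000⟩ + (0.009946 - 0.05738i)|001⟩ - 0.4417|010⟩ + (0.0266 - 0.1535i)|011⟩ + (-0.2786 - 0.06493i)|100⟩ + (0.03934 - 0.09288i)|101⟩ + (-0.7451 - 0.1737i)|110⟩ + (0.1052 - 0.2484i)|111⟩

amp(|b₁b₂…⟩) = product of the factor amplitudes for bits b₁, b₂, …; only kets whose every factor amplitude is nonzero survive.
|000⟩: (1/2)(0.3502)(-0.9431) = -0.1651
|001⟩: (1/2)(0.3502)(0.0568 - 0.3277i) = (0.009946 - 0.05738i)
|010⟩: (1/2)(0.9367)(-0.9431) = -0.4417
|011⟩: (1/2)(0.9367)(0.0568 - 0.3277i) = (0.0266 - 0.1535i)
|100⟩: (0.8434 + 0.1966i)(0.3502)(-0.9431) = (-0.2786 - 0.06493i)
|101⟩: (0.8434 + 0.1966i)(0.3502)(0.0568 - 0.3277i) = (0.03934 - 0.09288i)
|110⟩: (0.8434 + 0.1966i)(0.9367)(-0.9431) = (-0.7451 - 0.1737i)
|111⟩: (0.8434 + 0.1966i)(0.9367)(0.0568 - 0.3277i) = (0.1052 - 0.2484i)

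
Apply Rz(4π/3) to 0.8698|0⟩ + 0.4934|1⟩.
(-0.4349 - 0.7533i)|0⟩ + (-0.2467 + 0.4273i)|1⟩

Rz(4π/3) = [[e^(−iθ/2), 0], [0, e^(iθ/2)]] with e^(±iθ/2) = cos(θ/2) ± i·sin(θ/2); θ = 4π/3, cos(θ/2) ≈ -0.5, sin(θ/2) ≈ 0.866025.
With a = amp(|0⟩) = 0.8698 and b = amp(|1⟩) = 0.4934:
new amp(|0⟩) = (-0.5 - 0.866025i)·a = (-0.4349 - 0.7533i)
new amp(|1⟩) = (-0.5 + 0.866025i)·b = (-0.2467 + 0.4273i)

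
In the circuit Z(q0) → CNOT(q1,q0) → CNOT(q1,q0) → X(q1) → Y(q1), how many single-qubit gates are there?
3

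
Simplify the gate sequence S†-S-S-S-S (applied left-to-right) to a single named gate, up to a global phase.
S†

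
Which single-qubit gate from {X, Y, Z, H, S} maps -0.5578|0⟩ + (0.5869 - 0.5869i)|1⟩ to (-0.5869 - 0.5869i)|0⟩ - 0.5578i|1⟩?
Y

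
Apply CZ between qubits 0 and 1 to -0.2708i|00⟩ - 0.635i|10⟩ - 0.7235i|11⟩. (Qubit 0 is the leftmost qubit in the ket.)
-0.2708i|00⟩ - 0.635i|10⟩ + 0.7235i|11⟩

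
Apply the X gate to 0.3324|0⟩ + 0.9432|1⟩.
0.9432|0⟩ + 0.3324|1⟩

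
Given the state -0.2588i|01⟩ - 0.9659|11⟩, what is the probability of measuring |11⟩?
0.933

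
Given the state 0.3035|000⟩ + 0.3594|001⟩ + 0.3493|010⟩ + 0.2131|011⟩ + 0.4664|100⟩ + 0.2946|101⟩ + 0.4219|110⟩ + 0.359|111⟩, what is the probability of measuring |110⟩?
0.178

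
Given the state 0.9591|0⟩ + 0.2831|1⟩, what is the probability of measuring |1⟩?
0.08015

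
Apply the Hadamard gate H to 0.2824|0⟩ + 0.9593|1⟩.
0.878|0⟩ - 0.4786|1⟩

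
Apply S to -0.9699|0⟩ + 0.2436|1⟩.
-0.9699|0⟩ + 0.2436i|1⟩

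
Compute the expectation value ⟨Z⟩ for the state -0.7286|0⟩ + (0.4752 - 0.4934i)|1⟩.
0.0616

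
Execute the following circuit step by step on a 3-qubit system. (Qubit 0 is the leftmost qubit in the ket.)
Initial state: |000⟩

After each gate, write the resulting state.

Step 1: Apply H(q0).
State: 1/√2|000⟩ + 1/√2|100⟩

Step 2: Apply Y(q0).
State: -(1/√2)i|000⟩ + (1/√2)i|100⟩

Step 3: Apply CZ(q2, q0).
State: -(1/√2)i|000⟩ + (1/√2)i|100⟩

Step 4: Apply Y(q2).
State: 1/√2|001⟩ - 1/√2|101⟩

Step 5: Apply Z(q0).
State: 1/√2|001⟩ + 1/√2|101⟩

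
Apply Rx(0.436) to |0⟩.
0.9763|0⟩ - 0.2163i|1⟩

Rx(0.436) = [[cos(θ/2), −i·sin(θ/2)], [−i·sin(θ/2), cos(θ/2)]]; θ = 0.436, cos(θ/2) ≈ 0.976332, sin(θ/2) ≈ 0.216277.
With a = amp(|0⟩) = 1 and b = amp(|1⟩) = 0:
new amp(|0⟩) = (0.976332)·a + (-0.216277i)·b = 0.9763
new amp(|1⟩) = (-0.216277i)·a + (0.976332)·b = -0.2163i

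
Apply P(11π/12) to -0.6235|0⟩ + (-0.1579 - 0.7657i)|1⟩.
-0.6235|0⟩ + (0.3507 + 0.6987i)|1⟩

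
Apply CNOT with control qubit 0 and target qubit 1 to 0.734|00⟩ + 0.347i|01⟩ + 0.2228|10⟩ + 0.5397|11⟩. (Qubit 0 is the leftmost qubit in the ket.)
0.734|00⟩ + 0.347i|01⟩ + 0.5397|10⟩ + 0.2228|11⟩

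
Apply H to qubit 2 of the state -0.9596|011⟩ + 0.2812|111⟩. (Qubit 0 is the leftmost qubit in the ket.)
-0.6785|010⟩ + 0.6785|011⟩ + 0.1988|110⟩ - 0.1988|111⟩

H on qubit 2 mixes each pair of kets that differ only in qubit 2: amplitudes (a, b) of (|…0…⟩, |…1…⟩) become ((a + b)/√2, (a − b)/√2). Kets absent from the input have amplitude 0.
(|010⟩, |011⟩): (a, b) = (0, -0.9596) → (-0.6785, 0.6785)
(|110⟩, |111⟩): (a, b) = (0, 0.2812) → (0.1988, -0.1988)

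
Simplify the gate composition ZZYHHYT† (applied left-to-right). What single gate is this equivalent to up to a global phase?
T†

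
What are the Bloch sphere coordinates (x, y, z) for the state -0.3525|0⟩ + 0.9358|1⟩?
(-0.6597, 0, -0.7515)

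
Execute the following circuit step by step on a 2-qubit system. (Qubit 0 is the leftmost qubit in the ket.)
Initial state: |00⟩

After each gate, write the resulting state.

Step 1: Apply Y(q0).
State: i|10⟩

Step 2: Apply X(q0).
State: i|00⟩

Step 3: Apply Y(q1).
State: -|01⟩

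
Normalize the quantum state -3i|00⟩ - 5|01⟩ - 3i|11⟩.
-0.4575i|00⟩ - 0.7625|01⟩ - 0.4575i|11⟩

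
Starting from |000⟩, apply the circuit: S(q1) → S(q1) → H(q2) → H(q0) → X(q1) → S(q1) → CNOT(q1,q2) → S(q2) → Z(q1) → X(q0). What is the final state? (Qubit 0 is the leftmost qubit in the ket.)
-(1/2)i|010⟩ + 1/2|011⟩ - (1/2)i|110⟩ + 1/2|111⟩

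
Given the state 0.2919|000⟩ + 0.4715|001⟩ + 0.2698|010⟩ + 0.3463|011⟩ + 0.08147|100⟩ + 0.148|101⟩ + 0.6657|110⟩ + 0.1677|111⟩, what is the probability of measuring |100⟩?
0.006637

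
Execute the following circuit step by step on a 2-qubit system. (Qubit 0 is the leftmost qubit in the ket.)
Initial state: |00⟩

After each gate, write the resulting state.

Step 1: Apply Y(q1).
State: i|01⟩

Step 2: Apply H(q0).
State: (1/√2)i|01⟩ + (1/√2)i|11⟩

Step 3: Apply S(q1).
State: -1/√2|01⟩ - 1/√2|11⟩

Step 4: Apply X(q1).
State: -1/√2|00⟩ - 1/√2|10⟩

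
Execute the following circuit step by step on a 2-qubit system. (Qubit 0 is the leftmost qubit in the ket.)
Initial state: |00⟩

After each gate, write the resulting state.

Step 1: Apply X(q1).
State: |01⟩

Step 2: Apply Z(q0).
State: |01⟩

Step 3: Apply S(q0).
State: |01⟩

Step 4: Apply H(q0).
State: 1/√2|01⟩ + 1/√2|11⟩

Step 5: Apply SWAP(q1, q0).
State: 1/√2|10⟩ + 1/√2|11⟩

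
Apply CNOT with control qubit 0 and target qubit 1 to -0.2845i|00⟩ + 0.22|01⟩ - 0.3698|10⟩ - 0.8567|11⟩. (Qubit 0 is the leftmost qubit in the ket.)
-0.2845i|00⟩ + 0.22|01⟩ - 0.8567|10⟩ - 0.3698|11⟩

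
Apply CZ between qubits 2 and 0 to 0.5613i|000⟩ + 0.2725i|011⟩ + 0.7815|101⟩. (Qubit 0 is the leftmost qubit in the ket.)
0.5613i|000⟩ + 0.2725i|011⟩ - 0.7815|101⟩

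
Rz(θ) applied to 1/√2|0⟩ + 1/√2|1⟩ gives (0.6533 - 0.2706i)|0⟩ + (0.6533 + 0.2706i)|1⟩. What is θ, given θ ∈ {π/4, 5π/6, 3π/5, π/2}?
π/4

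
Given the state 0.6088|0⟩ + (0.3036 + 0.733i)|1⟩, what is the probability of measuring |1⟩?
0.6295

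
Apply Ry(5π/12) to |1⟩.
-0.6088|0⟩ + 0.7934|1⟩

Ry(5π/12) = [[cos(θ/2), −sin(θ/2)], [sin(θ/2), cos(θ/2)]]; θ = 5π/12, cos(θ/2) ≈ 0.793353, sin(θ/2) ≈ 0.608761.
With a = amp(|0⟩) = 0 and b = amp(|1⟩) = 1:
new amp(|0⟩) = (0.793353)·a + (-0.608761)·b = -0.6088
new amp(|1⟩) = (0.608761)·a + (0.793353)·b = 0.7934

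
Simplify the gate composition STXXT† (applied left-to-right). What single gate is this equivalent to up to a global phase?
S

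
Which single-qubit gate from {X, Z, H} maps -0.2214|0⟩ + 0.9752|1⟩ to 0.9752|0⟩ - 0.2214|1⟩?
X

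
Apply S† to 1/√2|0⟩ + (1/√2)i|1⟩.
1/√2|0⟩ + 1/√2|1⟩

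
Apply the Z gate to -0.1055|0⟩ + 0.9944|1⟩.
-0.1055|0⟩ - 0.9944|1⟩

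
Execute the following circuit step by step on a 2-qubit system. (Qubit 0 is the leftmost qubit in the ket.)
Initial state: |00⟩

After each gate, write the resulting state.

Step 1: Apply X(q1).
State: |01⟩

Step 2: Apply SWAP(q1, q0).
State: |10⟩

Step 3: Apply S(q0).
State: i|10⟩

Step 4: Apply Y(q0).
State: |00⟩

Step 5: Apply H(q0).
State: 1/√2|00⟩ + 1/√2|10⟩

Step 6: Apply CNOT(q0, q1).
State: 1/√2|00⟩ + 1/√2|11⟩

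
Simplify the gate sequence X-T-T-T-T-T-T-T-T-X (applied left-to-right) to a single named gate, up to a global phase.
I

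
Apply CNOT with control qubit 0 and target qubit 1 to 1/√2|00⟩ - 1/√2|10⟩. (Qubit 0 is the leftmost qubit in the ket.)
1/√2|00⟩ - 1/√2|11⟩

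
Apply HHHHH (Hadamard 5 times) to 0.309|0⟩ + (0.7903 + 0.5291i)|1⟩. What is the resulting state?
(0.7773 + 0.3741i)|0⟩ + (-0.3403 - 0.3741i)|1⟩

H² = I, so H^5 = H: a single Hadamard. With (a, b) = (0.309, (0.7903 + 0.5291i)), H gives ((a + b)/√2, (a − b)/√2) = ((0.7773 + 0.3741i), (-0.3403 - 0.3741i)).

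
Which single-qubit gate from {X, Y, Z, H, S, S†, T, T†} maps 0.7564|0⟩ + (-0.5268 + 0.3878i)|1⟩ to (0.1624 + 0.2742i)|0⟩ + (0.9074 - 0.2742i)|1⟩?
H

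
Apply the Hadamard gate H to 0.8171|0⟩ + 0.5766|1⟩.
0.9855|0⟩ + 0.1701|1⟩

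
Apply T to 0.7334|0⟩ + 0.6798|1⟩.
0.7334|0⟩ + (0.4807 + 0.4807i)|1⟩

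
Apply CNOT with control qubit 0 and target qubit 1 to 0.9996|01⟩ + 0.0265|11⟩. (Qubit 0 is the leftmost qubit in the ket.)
0.9996|01⟩ + 0.0265|10⟩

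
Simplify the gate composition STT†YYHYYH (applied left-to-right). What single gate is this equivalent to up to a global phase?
S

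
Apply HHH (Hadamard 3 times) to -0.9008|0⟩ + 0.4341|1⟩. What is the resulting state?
-0.33|0⟩ - 0.9439|1⟩

H² = I, so H^3 = H: a single Hadamard. With (a, b) = (-0.9008, 0.4341), H gives ((a + b)/√2, (a − b)/√2) = (-0.33, -0.9439).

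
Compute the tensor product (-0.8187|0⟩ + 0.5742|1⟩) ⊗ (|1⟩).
-0.8187|01⟩ + 0.5742|11⟩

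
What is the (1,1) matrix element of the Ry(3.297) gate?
-0.07763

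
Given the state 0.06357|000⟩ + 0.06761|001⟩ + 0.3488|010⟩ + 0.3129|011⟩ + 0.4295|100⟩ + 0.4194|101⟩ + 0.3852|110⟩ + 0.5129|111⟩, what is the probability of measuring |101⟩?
0.1759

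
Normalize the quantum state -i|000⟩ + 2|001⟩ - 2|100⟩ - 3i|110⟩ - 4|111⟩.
-0.1715i|000⟩ + 0.343|001⟩ - 0.343|100⟩ - 0.5145i|110⟩ - 0.686|111⟩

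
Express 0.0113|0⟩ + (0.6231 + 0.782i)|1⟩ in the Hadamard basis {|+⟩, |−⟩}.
(0.4486 + 0.553i)|+⟩ + (-0.4326 - 0.553i)|−⟩

With |ψ⟩ = α|0⟩ + β|1⟩, the Hadamard-basis coefficients are ⟨+|ψ⟩ = (α + β)/√2 and ⟨−|ψ⟩ = (α − β)/√2.
Here α = 0.0113, β = (0.6231 + 0.782i): (α + β)/√2 = (0.4486 + 0.553i), (α − β)/√2 = (-0.4326 - 0.553i).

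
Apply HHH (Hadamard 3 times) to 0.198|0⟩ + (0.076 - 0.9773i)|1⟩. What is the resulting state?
(0.1937 - 0.6911i)|0⟩ + (0.08627 + 0.6911i)|1⟩

H² = I, so H^3 = H: a single Hadamard. With (a, b) = (0.198, (0.076 - 0.9773i)), H gives ((a + b)/√2, (a − b)/√2) = ((0.1937 - 0.6911i), (0.08627 + 0.6911i)).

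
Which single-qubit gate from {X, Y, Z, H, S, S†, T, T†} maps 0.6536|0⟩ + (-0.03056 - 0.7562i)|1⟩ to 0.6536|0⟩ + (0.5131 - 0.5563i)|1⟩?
T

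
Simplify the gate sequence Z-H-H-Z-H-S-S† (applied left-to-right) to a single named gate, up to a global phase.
H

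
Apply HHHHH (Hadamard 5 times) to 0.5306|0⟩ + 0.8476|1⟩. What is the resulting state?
0.9745|0⟩ - 0.2242|1⟩

H² = I, so H^5 = H: a single Hadamard. With (a, b) = (0.5306, 0.8476), H gives ((a + b)/√2, (a − b)/√2) = (0.9745, -0.2242).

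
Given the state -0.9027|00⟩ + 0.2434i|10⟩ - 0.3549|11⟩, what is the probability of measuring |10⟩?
0.05924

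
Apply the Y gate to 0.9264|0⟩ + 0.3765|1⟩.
-0.3765i|0⟩ + 0.9264i|1⟩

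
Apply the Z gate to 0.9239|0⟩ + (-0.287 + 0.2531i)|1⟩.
0.9239|0⟩ + (0.287 - 0.2531i)|1⟩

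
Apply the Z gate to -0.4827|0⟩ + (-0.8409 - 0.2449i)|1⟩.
-0.4827|0⟩ + (0.8409 + 0.2449i)|1⟩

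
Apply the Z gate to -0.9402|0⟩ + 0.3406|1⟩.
-0.9402|0⟩ - 0.3406|1⟩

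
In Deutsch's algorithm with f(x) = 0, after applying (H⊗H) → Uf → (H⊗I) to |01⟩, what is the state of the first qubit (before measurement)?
|0⟩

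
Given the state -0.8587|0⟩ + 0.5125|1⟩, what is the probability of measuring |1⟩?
0.2627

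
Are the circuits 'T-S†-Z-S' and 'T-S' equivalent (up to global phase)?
No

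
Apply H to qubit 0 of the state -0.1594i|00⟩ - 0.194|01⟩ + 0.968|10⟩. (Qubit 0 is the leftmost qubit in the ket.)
(0.6845 - 0.1127i)|00⟩ - 0.1372|01⟩ + (-0.6845 - 0.1127i)|10⟩ - 0.1372|11⟩

H on qubit 0 mixes each pair of kets that differ only in qubit 0: amplitudes (a, b) of (|…0…⟩, |…1…⟩) become ((a + b)/√2, (a − b)/√2). Kets absent from the input have amplitude 0.
(|00⟩, |10⟩): (a, b) = (-0.1594i, 0.968) → ((0.6845 - 0.1127i), (-0.6845 - 0.1127i))
(|01⟩, |11⟩): (a, b) = (-0.194, 0) → (-0.1372, -0.1372)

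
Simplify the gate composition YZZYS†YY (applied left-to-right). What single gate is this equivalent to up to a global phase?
S†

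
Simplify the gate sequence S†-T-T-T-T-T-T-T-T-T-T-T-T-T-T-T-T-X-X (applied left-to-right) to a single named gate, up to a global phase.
S†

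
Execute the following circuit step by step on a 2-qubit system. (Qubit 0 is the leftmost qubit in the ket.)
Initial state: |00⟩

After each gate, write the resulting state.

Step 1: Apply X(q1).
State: |01⟩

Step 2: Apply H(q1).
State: 1/√2|00⟩ - 1/√2|01⟩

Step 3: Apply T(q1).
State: 1/√2|00⟩ + (-1/2 - (1/2)i)|01⟩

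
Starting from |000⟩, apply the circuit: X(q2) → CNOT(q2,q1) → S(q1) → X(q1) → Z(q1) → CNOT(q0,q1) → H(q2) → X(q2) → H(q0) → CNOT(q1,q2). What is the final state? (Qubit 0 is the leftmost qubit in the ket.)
-(1/2)i|000⟩ + (1/2)i|001⟩ - (1/2)i|100⟩ + (1/2)i|101⟩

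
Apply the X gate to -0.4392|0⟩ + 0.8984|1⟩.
0.8984|0⟩ - 0.4392|1⟩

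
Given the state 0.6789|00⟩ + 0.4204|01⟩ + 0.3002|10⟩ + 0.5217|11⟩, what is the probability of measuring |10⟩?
0.09012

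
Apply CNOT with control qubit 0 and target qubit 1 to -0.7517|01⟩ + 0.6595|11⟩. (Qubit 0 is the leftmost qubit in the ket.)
-0.7517|01⟩ + 0.6595|10⟩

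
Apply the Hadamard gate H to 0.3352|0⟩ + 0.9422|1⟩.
0.9033|0⟩ - 0.4292|1⟩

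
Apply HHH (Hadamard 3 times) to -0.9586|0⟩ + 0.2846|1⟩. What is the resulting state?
-0.4766|0⟩ - 0.8791|1⟩

H² = I, so H^3 = H: a single Hadamard. With (a, b) = (-0.9586, 0.2846), H gives ((a + b)/√2, (a − b)/√2) = (-0.4766, -0.8791).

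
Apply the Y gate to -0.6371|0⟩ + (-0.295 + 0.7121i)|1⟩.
(0.7121 + 0.295i)|0⟩ - 0.6371i|1⟩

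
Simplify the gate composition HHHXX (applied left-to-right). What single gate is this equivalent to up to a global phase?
H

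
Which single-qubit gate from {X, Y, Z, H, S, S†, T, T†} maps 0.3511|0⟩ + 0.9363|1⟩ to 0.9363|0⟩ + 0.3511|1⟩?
X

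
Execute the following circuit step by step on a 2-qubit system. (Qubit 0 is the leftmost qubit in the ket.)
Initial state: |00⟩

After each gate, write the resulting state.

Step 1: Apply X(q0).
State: |10⟩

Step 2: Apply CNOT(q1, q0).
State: |10⟩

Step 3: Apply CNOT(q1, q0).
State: |10⟩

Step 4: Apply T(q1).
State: |10⟩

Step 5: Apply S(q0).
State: i|10⟩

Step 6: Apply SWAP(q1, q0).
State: i|01⟩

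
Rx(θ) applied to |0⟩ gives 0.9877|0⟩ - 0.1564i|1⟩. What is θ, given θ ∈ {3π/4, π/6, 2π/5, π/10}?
π/10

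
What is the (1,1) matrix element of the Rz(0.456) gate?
(0.9741 + 0.226i)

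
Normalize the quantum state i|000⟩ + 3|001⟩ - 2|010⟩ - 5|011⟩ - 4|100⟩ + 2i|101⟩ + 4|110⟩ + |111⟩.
0.1147i|000⟩ + 0.3441|001⟩ - 0.2294|010⟩ - 0.5735|011⟩ - 0.4588|100⟩ + 0.2294i|101⟩ + 0.4588|110⟩ + 0.1147|111⟩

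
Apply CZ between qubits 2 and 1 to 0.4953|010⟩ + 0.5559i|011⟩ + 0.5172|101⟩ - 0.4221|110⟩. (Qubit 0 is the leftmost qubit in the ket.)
0.4953|010⟩ - 0.5559i|011⟩ + 0.5172|101⟩ - 0.4221|110⟩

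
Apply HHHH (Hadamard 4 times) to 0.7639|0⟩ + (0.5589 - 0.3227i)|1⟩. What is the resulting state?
0.7639|0⟩ + (0.5589 - 0.3227i)|1⟩

H² = I, so an even number of Hadamards cancels: H^4 = I and the state is unchanged.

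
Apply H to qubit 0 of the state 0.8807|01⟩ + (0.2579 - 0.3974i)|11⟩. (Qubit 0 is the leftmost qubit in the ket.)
(0.8051 - 0.281i)|01⟩ + (0.4404 + 0.281i)|11⟩

H on qubit 0 mixes each pair of kets that differ only in qubit 0: amplitudes (a, b) of (|…0…⟩, |…1…⟩) become ((a + b)/√2, (a − b)/√2). Kets absent from the input have amplitude 0.
(|01⟩, |11⟩): (a, b) = (0.8807, (0.2579 - 0.3974i)) → ((0.8051 - 0.281i), (0.4404 + 0.281i))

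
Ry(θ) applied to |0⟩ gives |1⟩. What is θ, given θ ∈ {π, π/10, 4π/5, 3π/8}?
π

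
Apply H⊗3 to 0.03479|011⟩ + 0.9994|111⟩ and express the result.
0.3656|000⟩ - 0.3656|001⟩ - 0.3656|010⟩ + 0.3656|011⟩ - 0.341|100⟩ + 0.341|101⟩ + 0.341|110⟩ - 0.341|111⟩

H⊗3 gives amp(|y⟩) = (1/2√2) Σ_x (−1)^(x·y) amp(|x⟩), where x·y is the number of positions in which both x and y have a 1.
|000⟩: (0.03479 + 0.9994)/(2√2) = 0.3656
|001⟩: (-0.03479 - 0.9994)/(2√2) = -0.3656
|010⟩: (-0.03479 - 0.9994)/(2√2) = -0.3656
|011⟩: (0.03479 + 0.9994)/(2√2) = 0.3656
|100⟩: (0.03479 - 0.9994)/(2√2) = -0.341
|101⟩: (-0.03479 + 0.9994)/(2√2) = 0.341
|110⟩: (-0.03479 + 0.9994)/(2√2) = 0.341
|111⟩: (0.03479 - 0.9994)/(2√2) = -0.341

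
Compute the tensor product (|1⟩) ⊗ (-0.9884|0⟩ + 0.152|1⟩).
-0.9884|10⟩ + 0.152|11⟩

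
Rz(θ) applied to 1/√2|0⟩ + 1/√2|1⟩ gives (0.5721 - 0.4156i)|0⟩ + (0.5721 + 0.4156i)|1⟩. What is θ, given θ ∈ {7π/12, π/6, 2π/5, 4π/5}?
2π/5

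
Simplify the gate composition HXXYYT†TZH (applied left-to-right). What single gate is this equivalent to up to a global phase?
X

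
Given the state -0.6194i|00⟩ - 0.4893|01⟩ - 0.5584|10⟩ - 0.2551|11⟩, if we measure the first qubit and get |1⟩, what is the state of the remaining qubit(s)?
-0.9096|0⟩ - 0.4155|1⟩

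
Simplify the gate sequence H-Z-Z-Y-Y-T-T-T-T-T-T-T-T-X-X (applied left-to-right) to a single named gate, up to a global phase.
H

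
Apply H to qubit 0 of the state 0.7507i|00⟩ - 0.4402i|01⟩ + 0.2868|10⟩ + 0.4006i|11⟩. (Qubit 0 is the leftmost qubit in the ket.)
(0.2028 + 0.5308i)|00⟩ - 0.028i|01⟩ + (-0.2028 + 0.5308i)|10⟩ - 0.5945i|11⟩

H on qubit 0 mixes each pair of kets that differ only in qubit 0: amplitudes (a, b) of (|…0…⟩, |…1…⟩) become ((a + b)/√2, (a − b)/√2). Kets absent from the input have amplitude 0.
(|00⟩, |10⟩): (a, b) = (0.7507i, 0.2868) → ((0.2028 + 0.5308i), (-0.2028 + 0.5308i))
(|01⟩, |11⟩): (a, b) = (-0.4402i, 0.4006i) → (-0.028i, -0.5945i)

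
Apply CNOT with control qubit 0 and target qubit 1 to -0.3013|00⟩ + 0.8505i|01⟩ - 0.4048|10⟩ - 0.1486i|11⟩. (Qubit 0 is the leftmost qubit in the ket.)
-0.3013|00⟩ + 0.8505i|01⟩ - 0.1486i|10⟩ - 0.4048|11⟩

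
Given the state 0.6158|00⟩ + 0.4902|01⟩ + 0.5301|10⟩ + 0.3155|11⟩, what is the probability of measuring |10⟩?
0.281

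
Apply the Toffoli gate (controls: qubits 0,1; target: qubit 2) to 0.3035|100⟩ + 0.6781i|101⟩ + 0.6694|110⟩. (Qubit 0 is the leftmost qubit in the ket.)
0.3035|100⟩ + 0.6781i|101⟩ + 0.6694|111⟩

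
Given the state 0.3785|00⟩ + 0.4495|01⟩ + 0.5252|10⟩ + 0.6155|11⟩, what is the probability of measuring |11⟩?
0.3788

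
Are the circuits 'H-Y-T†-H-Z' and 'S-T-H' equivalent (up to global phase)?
No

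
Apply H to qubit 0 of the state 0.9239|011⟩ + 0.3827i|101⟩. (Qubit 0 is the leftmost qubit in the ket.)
0.2706i|001⟩ + 0.6533|011⟩ - 0.2706i|101⟩ + 0.6533|111⟩

H on qubit 0 mixes each pair of kets that differ only in qubit 0: amplitudes (a, b) of (|…0…⟩, |…1…⟩) become ((a + b)/√2, (a − b)/√2). Kets absent from the input have amplitude 0.
(|001⟩, |101⟩): (a, b) = (0, 0.3827i) → (0.2706i, -0.2706i)
(|011⟩, |111⟩): (a, b) = (0.9239, 0) → (0.6533, 0.6533)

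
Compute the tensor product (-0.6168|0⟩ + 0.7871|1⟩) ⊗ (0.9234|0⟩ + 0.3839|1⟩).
-0.5696|00⟩ - 0.2368|01⟩ + 0.7268|10⟩ + 0.3022|11⟩

amp(|b₁b₂…⟩) = product of the factor amplitudes for bits b₁, b₂, …; only kets whose every factor amplitude is nonzero survive.
|00⟩: (-0.6168)(0.9234) = -0.5696
|01⟩: (-0.6168)(0.3839) = -0.2368
|10⟩: (0.7871)(0.9234) = 0.7268
|11⟩: (0.7871)(0.3839) = 0.3022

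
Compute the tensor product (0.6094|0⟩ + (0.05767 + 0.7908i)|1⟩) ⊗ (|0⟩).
0.6094|00⟩ + (0.05767 + 0.7908i)|10⟩

amp(|b₁b₂…⟩) = product of the factor amplitudes for bits b₁, b₂, …; only kets whose every factor amplitude is nonzero survive.
|00⟩: (0.6094)(1) = 0.6094
|10⟩: (0.05767 + 0.7908i)(1) = (0.05767 + 0.7908i)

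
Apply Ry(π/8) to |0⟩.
0.9808|0⟩ + 0.1951|1⟩

Ry(π/8) = [[cos(θ/2), −sin(θ/2)], [sin(θ/2), cos(θ/2)]]; θ = π/8, cos(θ/2) ≈ 0.980785, sin(θ/2) ≈ 0.19509.
With a = amp(|0⟩) = 1 and b = amp(|1⟩) = 0:
new amp(|0⟩) = (0.980785)·a + (-0.19509)·b = 0.9808
new amp(|1⟩) = (0.19509)·a + (0.980785)·b = 0.1951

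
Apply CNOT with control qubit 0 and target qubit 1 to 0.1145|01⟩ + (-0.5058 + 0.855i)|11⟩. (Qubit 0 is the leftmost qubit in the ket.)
0.1145|01⟩ + (-0.5058 + 0.855i)|10⟩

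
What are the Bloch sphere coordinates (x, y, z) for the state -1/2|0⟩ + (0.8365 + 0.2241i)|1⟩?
(-0.8365, -0.2241, -0.5)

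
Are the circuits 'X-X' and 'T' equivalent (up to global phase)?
No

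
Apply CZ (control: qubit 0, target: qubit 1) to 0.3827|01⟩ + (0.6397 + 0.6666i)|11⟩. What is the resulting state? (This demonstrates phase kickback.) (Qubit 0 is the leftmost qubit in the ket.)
0.3827|01⟩ + (-0.6397 - 0.6666i)|11⟩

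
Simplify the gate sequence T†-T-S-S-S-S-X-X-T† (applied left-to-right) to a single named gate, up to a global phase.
T†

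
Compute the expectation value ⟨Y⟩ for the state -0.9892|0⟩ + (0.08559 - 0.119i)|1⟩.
0.2354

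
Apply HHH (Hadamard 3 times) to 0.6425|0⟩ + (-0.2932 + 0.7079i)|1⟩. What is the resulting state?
(0.247 + 0.5006i)|0⟩ + (0.6616 - 0.5006i)|1⟩

H² = I, so H^3 = H: a single Hadamard. With (a, b) = (0.6425, (-0.2932 + 0.7079i)), H gives ((a + b)/√2, (a − b)/√2) = ((0.247 + 0.5006i), (0.6616 - 0.5006i)).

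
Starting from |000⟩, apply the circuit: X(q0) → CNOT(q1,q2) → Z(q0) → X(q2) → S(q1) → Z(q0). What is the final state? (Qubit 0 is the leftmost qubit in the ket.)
|101⟩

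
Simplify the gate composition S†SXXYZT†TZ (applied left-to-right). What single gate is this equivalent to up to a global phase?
Y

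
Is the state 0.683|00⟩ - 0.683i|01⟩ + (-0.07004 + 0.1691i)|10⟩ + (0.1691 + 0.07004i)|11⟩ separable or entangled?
Separable

Writing the state as a|00⟩ + b|01⟩ + c|10⟩ + d|11⟩, it is a product state iff ad − bc = 0.
Here (a, b, c, d) = (0.683, -0.683i, (-0.07004 + 0.1691i), (0.1691 + 0.07004i)): ad − bc = (0.683)(0.1691 + 0.07004i) − (-0.683i)(-0.07004 + 0.1691i) = 0, so the state is separable.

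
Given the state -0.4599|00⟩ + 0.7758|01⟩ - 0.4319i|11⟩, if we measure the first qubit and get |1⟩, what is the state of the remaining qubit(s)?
-i|1⟩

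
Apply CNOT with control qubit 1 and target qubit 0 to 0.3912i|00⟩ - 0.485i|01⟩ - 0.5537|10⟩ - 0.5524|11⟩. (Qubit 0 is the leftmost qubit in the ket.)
0.3912i|00⟩ - 0.5524|01⟩ - 0.5537|10⟩ - 0.485i|11⟩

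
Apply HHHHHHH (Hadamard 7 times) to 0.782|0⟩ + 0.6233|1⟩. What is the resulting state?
0.9937|0⟩ + 0.1122|1⟩

H² = I, so H^7 = H: a single Hadamard. With (a, b) = (0.782, 0.6233), H gives ((a + b)/√2, (a − b)/√2) = (0.9937, 0.1122).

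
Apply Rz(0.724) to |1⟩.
(0.9352 + 0.3541i)|1⟩

Rz(0.724) = [[e^(−iθ/2), 0], [0, e^(iθ/2)]] with e^(±iθ/2) = cos(θ/2) ± i·sin(θ/2); θ = 0.724, cos(θ/2) ≈ 0.93519, sin(θ/2) ≈ 0.354145.
With a = amp(|0⟩) = 0 and b = amp(|1⟩) = 1:
new amp(|0⟩) = (0.93519 - 0.354145i)·a = 0
new amp(|1⟩) = (0.93519 + 0.354145i)·b = (0.9352 + 0.3541i)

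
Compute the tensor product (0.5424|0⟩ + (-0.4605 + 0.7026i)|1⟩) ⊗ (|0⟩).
0.5424|00⟩ + (-0.4605 + 0.7026i)|10⟩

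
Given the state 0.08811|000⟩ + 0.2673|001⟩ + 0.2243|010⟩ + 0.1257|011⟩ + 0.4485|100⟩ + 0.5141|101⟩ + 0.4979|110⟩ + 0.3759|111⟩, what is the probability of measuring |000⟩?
0.007763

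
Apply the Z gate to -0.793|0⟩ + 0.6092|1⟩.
-0.793|0⟩ - 0.6092|1⟩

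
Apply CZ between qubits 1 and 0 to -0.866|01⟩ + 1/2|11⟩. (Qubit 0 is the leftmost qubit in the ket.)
-0.866|01⟩ - 1/2|11⟩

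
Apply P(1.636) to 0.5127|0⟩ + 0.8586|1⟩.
0.5127|0⟩ + (-0.05594 + 0.8568i)|1⟩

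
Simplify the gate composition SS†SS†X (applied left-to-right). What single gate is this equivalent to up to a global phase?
X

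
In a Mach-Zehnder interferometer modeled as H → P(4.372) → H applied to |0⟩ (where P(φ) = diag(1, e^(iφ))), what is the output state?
(0.3331 - 0.4713i)|0⟩ + (0.6669 + 0.4713i)|1⟩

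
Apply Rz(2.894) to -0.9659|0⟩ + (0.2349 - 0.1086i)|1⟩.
(-0.1193 + 0.9585i)|0⟩ + (0.1368 + 0.2197i)|1⟩

Rz(2.894) = [[e^(−iθ/2), 0], [0, e^(iθ/2)]] with e^(±iθ/2) = cos(θ/2) ± i·sin(θ/2); θ = 2.894, cos(θ/2) ≈ 0.12348, sin(θ/2) ≈ 0.992347.
With a = amp(|0⟩) = -0.9659 and b = amp(|1⟩) = (0.2349 - 0.1086i):
new amp(|0⟩) = (0.12348 - 0.992347i)·a = (-0.1193 + 0.9585i)
new amp(|1⟩) = (0.12348 + 0.992347i)·b = (0.1368 + 0.2197i)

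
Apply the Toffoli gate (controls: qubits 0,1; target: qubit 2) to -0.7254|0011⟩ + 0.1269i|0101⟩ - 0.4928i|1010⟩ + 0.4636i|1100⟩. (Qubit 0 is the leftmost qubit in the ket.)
-0.7254|0011⟩ + 0.1269i|0101⟩ - 0.4928i|1010⟩ + 0.4636i|1110⟩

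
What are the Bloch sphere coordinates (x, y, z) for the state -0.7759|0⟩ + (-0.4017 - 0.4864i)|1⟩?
(0.6234, 0.7548, 0.2041)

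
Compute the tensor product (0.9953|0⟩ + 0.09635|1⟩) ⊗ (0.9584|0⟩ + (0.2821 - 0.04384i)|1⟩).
0.9539|00⟩ + (0.2808 - 0.04363i)|01⟩ + 0.09234|10⟩ + (0.02718 - 0.004224i)|11⟩

amp(|b₁b₂…⟩) = product of the factor amplitudes for bits b₁, b₂, …; only kets whose every factor amplitude is nonzero survive.
|00⟩: (0.9953)(0.9584) = 0.9539
|01⟩: (0.9953)(0.2821 - 0.04384i) = (0.2808 - 0.04363i)
|10⟩: (0.09635)(0.9584) = 0.09234
|11⟩: (0.09635)(0.2821 - 0.04384i) = (0.02718 - 0.004224i)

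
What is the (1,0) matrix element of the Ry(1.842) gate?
0.7962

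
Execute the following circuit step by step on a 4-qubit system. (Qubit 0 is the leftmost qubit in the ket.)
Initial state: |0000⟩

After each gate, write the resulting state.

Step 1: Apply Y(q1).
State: i|0100⟩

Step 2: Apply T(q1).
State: (-1/√2 + (1/√2)i)|0100⟩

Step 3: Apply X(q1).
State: (-1/√2 + (1/√2)i)|0000⟩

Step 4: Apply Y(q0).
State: (-1/√2 - (1/√2)i)|1000⟩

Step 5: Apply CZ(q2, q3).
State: (-1/√2 - (1/√2)i)|1000⟩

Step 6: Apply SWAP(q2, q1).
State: (-1/√2 - (1/√2)i)|1000⟩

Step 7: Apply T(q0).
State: -i|1000⟩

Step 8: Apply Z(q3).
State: -i|1000⟩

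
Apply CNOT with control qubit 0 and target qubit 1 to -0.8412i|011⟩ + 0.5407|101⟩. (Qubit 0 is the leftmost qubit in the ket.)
-0.8412i|011⟩ + 0.5407|111⟩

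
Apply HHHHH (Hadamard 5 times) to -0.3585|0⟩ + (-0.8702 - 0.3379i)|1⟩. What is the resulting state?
(-0.8688 - 0.2389i)|0⟩ + (0.3618 + 0.2389i)|1⟩

H² = I, so H^5 = H: a single Hadamard. With (a, b) = (-0.3585, (-0.8702 - 0.3379i)), H gives ((a + b)/√2, (a − b)/√2) = ((-0.8688 - 0.2389i), (0.3618 + 0.2389i)).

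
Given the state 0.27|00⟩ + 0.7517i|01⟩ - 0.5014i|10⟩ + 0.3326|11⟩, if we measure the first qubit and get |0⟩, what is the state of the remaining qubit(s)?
0.338|0⟩ + 0.9411i|1⟩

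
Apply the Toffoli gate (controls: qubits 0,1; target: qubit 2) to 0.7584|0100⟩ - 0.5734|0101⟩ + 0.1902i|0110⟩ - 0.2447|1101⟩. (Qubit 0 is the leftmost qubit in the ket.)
0.7584|0100⟩ - 0.5734|0101⟩ + 0.1902i|0110⟩ - 0.2447|1111⟩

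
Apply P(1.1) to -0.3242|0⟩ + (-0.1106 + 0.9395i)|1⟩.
-0.3242|0⟩ + (-0.8875 + 0.3276i)|1⟩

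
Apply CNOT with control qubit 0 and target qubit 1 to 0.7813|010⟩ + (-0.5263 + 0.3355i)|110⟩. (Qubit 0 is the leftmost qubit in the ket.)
0.7813|010⟩ + (-0.5263 + 0.3355i)|100⟩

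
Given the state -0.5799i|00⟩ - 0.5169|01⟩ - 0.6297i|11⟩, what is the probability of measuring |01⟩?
0.2672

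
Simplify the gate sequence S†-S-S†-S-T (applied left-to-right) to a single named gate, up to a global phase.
T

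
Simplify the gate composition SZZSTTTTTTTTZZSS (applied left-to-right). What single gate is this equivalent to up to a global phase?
I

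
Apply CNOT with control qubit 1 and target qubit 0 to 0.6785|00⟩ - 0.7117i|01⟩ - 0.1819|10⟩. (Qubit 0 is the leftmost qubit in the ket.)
0.6785|00⟩ - 0.1819|10⟩ - 0.7117i|11⟩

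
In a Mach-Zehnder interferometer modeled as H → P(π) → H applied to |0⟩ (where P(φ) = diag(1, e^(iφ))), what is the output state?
|1⟩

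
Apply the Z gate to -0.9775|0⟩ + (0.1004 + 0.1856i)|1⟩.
-0.9775|0⟩ + (-0.1004 - 0.1856i)|1⟩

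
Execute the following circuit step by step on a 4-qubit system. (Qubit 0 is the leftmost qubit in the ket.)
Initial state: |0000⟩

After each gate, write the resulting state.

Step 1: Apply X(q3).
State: |0001⟩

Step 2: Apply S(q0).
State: |0001⟩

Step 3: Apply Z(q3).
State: -|0001⟩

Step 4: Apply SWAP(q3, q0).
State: -|1000⟩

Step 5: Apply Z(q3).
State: -|1000⟩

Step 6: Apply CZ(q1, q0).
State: -|1000⟩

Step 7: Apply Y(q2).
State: -i|1010⟩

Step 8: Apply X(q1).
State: -i|1110⟩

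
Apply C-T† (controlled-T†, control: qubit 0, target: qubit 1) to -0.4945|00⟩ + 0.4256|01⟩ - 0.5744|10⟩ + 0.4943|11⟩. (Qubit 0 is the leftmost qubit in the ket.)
-0.4945|00⟩ + 0.4256|01⟩ - 0.5744|10⟩ + (0.3495 - 0.3495i)|11⟩

C-T† leaves the control-|0⟩ kets |00⟩, |01⟩ unchanged and applies T† to qubit 1 on the control-|1⟩ pair (|10⟩, |11⟩).
T† = [[1, 0], [0, (1/√2 - (1/√2)i)]].
With a = amp(|10⟩) = -0.5744 and b = amp(|11⟩) = 0.4943:
new amp(|10⟩) = (1)·a = -0.5744
new amp(|11⟩) = (1/√2 - (1/√2)i)·b = (0.3495 - 0.3495i)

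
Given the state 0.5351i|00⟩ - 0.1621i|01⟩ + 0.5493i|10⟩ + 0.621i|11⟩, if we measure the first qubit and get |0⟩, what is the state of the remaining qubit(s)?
0.957i|0⟩ - 0.2899i|1⟩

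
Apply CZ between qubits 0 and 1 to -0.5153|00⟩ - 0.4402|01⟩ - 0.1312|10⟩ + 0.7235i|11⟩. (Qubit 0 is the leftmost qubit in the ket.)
-0.5153|00⟩ - 0.4402|01⟩ - 0.1312|10⟩ - 0.7235i|11⟩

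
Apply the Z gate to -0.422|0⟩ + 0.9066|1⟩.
-0.422|0⟩ - 0.9066|1⟩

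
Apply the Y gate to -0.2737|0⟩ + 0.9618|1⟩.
-0.9618i|0⟩ - 0.2737i|1⟩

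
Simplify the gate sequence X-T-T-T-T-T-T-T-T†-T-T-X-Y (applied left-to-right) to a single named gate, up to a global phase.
Y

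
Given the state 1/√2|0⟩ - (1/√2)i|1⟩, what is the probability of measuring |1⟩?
1/2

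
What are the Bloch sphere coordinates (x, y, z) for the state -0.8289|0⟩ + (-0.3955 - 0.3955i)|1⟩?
(0.6557, 0.6557, 0.3742)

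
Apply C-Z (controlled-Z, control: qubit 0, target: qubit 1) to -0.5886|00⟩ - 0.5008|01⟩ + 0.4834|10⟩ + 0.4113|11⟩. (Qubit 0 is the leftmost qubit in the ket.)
-0.5886|00⟩ - 0.5008|01⟩ + 0.4834|10⟩ - 0.4113|11⟩

C-Z leaves the control-|0⟩ kets |00⟩, |01⟩ unchanged and applies Z to qubit 1 on the control-|1⟩ pair (|10⟩, |11⟩).
Z = [[1, 0], [0, -1]].
With a = amp(|10⟩) = 0.4834 and b = amp(|11⟩) = 0.4113:
new amp(|10⟩) = (1)·a = 0.4834
new amp(|11⟩) = (-1)·b = -0.4113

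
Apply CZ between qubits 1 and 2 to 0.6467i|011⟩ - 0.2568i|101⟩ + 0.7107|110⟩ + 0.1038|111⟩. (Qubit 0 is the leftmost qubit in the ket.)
-0.6467i|011⟩ - 0.2568i|101⟩ + 0.7107|110⟩ - 0.1038|111⟩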